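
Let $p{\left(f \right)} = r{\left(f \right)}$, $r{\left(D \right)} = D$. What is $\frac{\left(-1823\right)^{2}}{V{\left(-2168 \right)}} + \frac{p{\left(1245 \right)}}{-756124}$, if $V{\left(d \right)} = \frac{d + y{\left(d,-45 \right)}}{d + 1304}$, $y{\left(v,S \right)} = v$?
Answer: $\frac{135693835769589}{204909604} \approx 6.6221 \cdot 10^{5}$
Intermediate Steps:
$p{\left(f \right)} = f$
$V{\left(d \right)} = \frac{2 d}{1304 + d}$ ($V{\left(d \right)} = \frac{d + d}{d + 1304} = \frac{2 d}{1304 + d}$)
$\frac{\left(-1823\right)^{2}}{V{\left(-2168 \right)}} + \frac{p{\left(1245 \right)}}{-756124} = \frac{\left(-1823\right)^{2}}{2 \left(-2168\right) \frac{1}{1304 - 2168}} + \frac{1245}{-756124} = \frac{3323329}{2 \left(-2168\right) \frac{1}{-864}} + 1245 \left(- \frac{1}{756124}\right) = \frac{3323329}{2 \left(-2168\right) \left(- \frac{1}{864}\right)} - \frac{1245}{756124} = \frac{3323329}{\frac{271}{54}} - \frac{1245}{756124} = 3323329 \cdot \frac{54}{271} - \frac{1245}{756124} = \frac{179459766}{271} - \frac{1245}{756124} = \frac{135693835769589}{204909604}$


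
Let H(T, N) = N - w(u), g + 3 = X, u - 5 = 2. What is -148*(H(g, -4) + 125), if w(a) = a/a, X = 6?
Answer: -17760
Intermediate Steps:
u = 7 (u = 5 + 2 = 7)
w(a) = 1
g = 3 (g = -3 + 6 = 3)
H(T, N) = -1 + N (H(T, N) = N - 1*1 = N - 1 = -1 + N)
-148*(H(g, -4) + 125) = -148*((-1 - 4) + 125) = -148*(-5 + 125) = -148*120 = -17760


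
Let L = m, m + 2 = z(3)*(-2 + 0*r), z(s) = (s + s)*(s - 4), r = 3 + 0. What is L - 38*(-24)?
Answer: 922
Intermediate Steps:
r = 3
z(s) = 2*s*(-4 + s) (z(s) = (2*s)*(-4 + s) = 2*s*(-4 + s))
m = 10 (m = -2 + (2*3*(-4 + 3))*(-2 + 0*3) = -2 + (2*3*(-1))*(-2 + 0) = -2 - 6*(-2) = -2 + 12 = 10)
L = 10
L - 38*(-24) = 10 - 38*(-24) = 10 + 912 = 922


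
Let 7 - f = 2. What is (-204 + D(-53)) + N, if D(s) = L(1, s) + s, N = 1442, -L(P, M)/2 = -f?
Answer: 1195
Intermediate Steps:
f = 5 (f = 7 - 1*2 = 7 - 2 = 5)
L(P, M) = 10 (L(P, M) = -(-2)*5 = -2*(-5) = 10)
D(s) = 10 + s
(-204 + D(-53)) + N = (-204 + (10 - 53)) + 1442 = (-204 - 43) + 1442 = -247 + 1442 = 1195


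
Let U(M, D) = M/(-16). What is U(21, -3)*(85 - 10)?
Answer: -1575/16 ≈ -98.438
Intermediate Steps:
U(M, D) = -M/16 (U(M, D) = M*(-1/16) = -M/16)
U(21, -3)*(85 - 10) = (-1/16*21)*(85 - 10) = -21/16*75 = -1575/16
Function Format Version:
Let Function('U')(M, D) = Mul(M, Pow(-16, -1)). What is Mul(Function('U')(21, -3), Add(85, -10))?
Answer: Rational(-1575, 16) ≈ -98.438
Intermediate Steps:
Function('U')(M, D) = Mul(Rational(-1, 16), M) (Function('U')(M, D) = Mul(M, Rational(-1, 16)) = Mul(Rational(-1, 16), M))
Mul(Function('U')(21, -3), Add(85, -10)) = Mul(Mul(Rational(-1, 16), 21), Add(85, -10)) = Mul(Rational(-21, 16), 75) = Rational(-1575, 16)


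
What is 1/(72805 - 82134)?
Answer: -1/9329 ≈ -0.00010719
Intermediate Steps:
1/(72805 - 82134) = 1/(-9329) = -1/9329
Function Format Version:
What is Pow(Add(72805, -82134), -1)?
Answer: Rational(-1, 9329) ≈ -0.00010719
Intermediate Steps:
Pow(Add(72805, -82134), -1) = Pow(-9329, -1) = Rational(-1, 9329)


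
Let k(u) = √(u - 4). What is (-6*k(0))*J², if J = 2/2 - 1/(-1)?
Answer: -48*I ≈ -48.0*I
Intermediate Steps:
J = 2 (J = 2*(½) - 1*(-1) = 1 + 1 = 2)
k(u) = √(-4 + u)
(-6*k(0))*J² = -6*√(-4 + 0)*2² = -12*I*4 = -48*I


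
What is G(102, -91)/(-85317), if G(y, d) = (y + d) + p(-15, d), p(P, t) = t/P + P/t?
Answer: -23521/116457705 ≈ -0.00020197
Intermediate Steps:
p(P, t) = P/t + t/P
G(y, d) = y - 15/d + 14*d/15 (G(y, d) = (y + d) + (-15/d + d/(-15)) = (d + y) + (-15/d + d*(-1/15)) = (d + y) + (-15/d - d/15) = y - 15/d + 14*d/15)
G(102, -91)/(-85317) = (102 - 15/(-91) + (14/15)*(-91))/(-85317) = (102 - 15*(-1/91) - 1274/15)*(-1/85317) = (102 + 15/91 - 1274/15)*(-1/85317) = (23521/1365)*(-1/85317) = -23521/116457705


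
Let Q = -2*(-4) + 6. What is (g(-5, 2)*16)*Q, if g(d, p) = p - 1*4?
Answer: -448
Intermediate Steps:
g(d, p) = -4 + p (g(d, p) = p - 4 = -4 + p)
Q = 14 (Q = 8 + 6 = 14)
(g(-5, 2)*16)*Q = ((-4 + 2)*16)*14 = -2*16*14 = -32*14 = -448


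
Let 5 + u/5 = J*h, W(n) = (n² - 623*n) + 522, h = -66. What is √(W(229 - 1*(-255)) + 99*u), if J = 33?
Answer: I*√1147339 ≈ 1071.1*I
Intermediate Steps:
W(n) = 522 + n² - 623*n
u = -10915 (u = -25 + 5*(33*(-66)) = -25 + 5*(-2178) = -25 - 10890 = -10915)
√(W(229 - 1*(-255)) + 99*u) = √((522 + (229 - 1*(-255))² - 623*(229 - 1*(-255))) + 99*(-10915)) = √((522 + (229 + 255)² - 623*(229 + 255)) - 1080585) = √((522 + 484² - 623*484) - 1080585) = √((522 + 234256 - 301532) - 1080585) = √(-66754 - 1080585) = √(-1147339) = I*√1147339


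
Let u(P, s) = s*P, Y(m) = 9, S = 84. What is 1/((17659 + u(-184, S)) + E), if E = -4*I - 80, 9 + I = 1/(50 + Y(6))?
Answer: 59/127377 ≈ 0.00046319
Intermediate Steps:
I = -530/59 (I = -9 + 1/(50 + 9) = -9 + 1/59 = -530/59 ≈ -8.9830)
u(P, s) = P*s
E = -2600/59 (E = -4*(-530/59) - 80 = 2120/59 - 80 = -2600/59 ≈ -44.068)
1/((17659 + u(-184, S)) + E) = 1/((17659 - 184*84) - 2600/59) = 1/((17659 - 15456) - 2600/59) = 1/(2203 - 2600/59) = 1/(127377/59) = 59/127377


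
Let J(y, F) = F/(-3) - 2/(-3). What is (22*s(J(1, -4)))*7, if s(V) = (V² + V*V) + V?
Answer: 1540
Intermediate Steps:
J(y, F) = ⅔ - F/3 (J(y, F) = F*(-⅓) - 2*(-⅓) = -F/3 + ⅔ = ⅔ - F/3)
s(V) = V + 2*V² (s(V) = (V² + V²) + V = 2*V² + V = V + 2*V²)
(22*s(J(1, -4)))*7 = (22*((⅔ - ⅓*(-4))*(1 + 2*(⅔ - ⅓*(-4)))))*7 = (22*((⅔ + 4/3)*(1 + 2*(⅔ + 4/3))))*7 = (22*(2*(1 + 2*2)))*7 = (22*(2*(1 + 4)))*7 = (22*(2*5))*7 = (22*10)*7 = 220*7 = 1540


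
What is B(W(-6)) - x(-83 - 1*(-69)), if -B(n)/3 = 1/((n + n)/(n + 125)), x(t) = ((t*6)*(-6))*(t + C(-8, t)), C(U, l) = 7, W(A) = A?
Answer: 14231/4 ≈ 3557.8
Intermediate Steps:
x(t) = -36*t*(7 + t) (x(t) = ((t*6)*(-6))*(t + 7) = ((6*t)*(-6))*(7 + t) = (-36*t)*(7 + t) = -36*t*(7 + t))
B(n) = -3*(125 + n)/(2*n) (B(n) = -3*(n + 125)/(n + n) = -3*(125 + n)/(2*n))
B(W(-6)) - x(-83 - 1*(-69)) = (3/2)*(-125 - 1*(-6))/(-6) - (-36)*(-83 - 1*(-69))*(7 + (-83 - 1*(-69))) = (3/2)*(-⅙)*(-125 + 6) - (-36)*(-83 + 69)*(7 + (-83 + 69)) = (3/2)*(-⅙)*(-119) - (-36)*(-14)*(7 - 14) = 119/4 - (-36)*(-14)*(-7) = 119/4 - 1*(-3528) = 119/4 + 3528 = 14231/4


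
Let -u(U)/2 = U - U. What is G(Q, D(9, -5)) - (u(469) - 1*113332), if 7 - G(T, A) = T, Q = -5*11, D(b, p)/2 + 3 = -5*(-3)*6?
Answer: 113394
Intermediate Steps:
D(b, p) = 174 (D(b, p) = -6 + 2*(-5*(-3)*6) = -6 + 2*(15*6) = -6 + 2*90 = -6 + 180 = 174)
Q = -55
G(T, A) = 7 - T
u(U) = 0 (u(U) = -2*(U - U) = -2*0 = 0)
G(Q, D(9, -5)) - (u(469) - 1*113332) = (7 - 1*(-55)) - (0 - 1*113332) = (7 + 55) - (0 - 113332) = 62 - 1*(-113332) = 62 + 113332 = 113394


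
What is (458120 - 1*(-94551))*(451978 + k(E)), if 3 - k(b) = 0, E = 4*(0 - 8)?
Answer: 249796791251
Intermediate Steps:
E = -32 (E = 4*(-8) = -32)
k(b) = 3 (k(b) = 3 - 1*0 = 3 + 0 = 3)
(458120 - 1*(-94551))*(451978 + k(E)) = (458120 - 1*(-94551))*(451978 + 3) = (458120 + 94551)*451981 = 552671*451981 = 249796791251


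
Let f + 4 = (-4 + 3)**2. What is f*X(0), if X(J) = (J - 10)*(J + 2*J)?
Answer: 0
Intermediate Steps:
f = -3 (f = -4 + (-4 + 3)**2 = -4 + (-1)**2 = -4 + 1 = -3)
X(J) = 3*J*(-10 + J) (X(J) = (-10 + J)*(3*J) = 3*J*(-10 + J))
f*X(0) = -9*0*(-10 + 0) = -9*0*(-10) = -3*0 = 0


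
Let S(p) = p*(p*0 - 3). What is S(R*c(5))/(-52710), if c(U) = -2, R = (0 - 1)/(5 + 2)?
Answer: 1/61495 ≈ 1.6261e-5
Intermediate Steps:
R = -1/7 ≈ -0.14286
S(p) = -3*p (S(p) = p*(0 - 3) = p*(-3) = -3*p)
S(R*c(5))/(-52710) = -(-3)*(-2)/7/(-52710) = -3*2/7*(-1/52710) = -6/7*(-1/52710) = 1/61495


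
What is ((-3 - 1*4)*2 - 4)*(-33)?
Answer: 594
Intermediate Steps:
((-3 - 1*4)*2 - 4)*(-33) = ((-3 - 4)*2 - 4)*(-33) = (-7*2 - 4)*(-33) = (-14 - 4)*(-33) = -18*(-33) = 594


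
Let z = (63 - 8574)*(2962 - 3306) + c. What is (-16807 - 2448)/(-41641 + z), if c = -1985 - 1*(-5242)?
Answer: -3851/577880 ≈ -0.0066640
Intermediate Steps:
c = 3257 (c = -1985 + 5242 = 3257)
z = 2931041 (z = (63 - 8574)*(2962 - 3306) + 3257 = -8511*(-344) + 3257 = 2927784 + 3257 = 2931041)
(-16807 - 2448)/(-41641 + z) = (-16807 - 2448)/(-41641 + 2931041) = -19255/2889400 = -19255*1/2889400 = -3851/577880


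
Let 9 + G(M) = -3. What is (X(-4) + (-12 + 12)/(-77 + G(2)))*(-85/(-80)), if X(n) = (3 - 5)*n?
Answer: 17/2 ≈ 8.5000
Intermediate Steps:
G(M) = -12 (G(M) = -9 - 3 = -12)
X(n) = -2*n
(X(-4) + (-12 + 12)/(-77 + G(2)))*(-85/(-80)) = (-2*(-4) + (-12 + 12)/(-77 - 12))*(-85/(-80)) = (8 + 0/(-89))*(-85*(-1/80)) = (8 + 0*(-1/89))*(17/16) = (8 + 0)*(17/16) = 8*(17/16) = 17/2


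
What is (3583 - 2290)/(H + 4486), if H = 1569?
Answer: 1293/6055 ≈ 0.21354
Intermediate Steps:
(3583 - 2290)/(H + 4486) = (3583 - 2290)/(1569 + 4486) = 1293/6055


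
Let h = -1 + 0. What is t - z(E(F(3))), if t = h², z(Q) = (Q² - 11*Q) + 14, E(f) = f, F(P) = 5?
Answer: 17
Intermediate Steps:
z(Q) = 14 + Q² - 11*Q
h = -1
t = 1 (t = (-1)² = 1)
t - z(E(F(3))) = 1 - (14 + 5² - 11*5) = 1 - (14 + 25 - 55) = 1 - 1*(-16) = 1 + 16 = 17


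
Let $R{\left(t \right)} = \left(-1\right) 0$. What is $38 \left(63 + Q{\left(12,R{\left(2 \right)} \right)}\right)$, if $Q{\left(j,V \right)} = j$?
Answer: $2850$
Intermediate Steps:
$R{\left(t \right)} = 0$
$38 \left(63 + Q{\left(12,R{\left(2 \right)} \right)}\right) = 38 \left(63 + 12\right) = 38 \cdot 75 = 2850$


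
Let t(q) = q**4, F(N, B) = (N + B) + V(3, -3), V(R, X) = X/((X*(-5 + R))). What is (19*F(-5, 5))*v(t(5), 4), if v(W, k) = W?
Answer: -11875/2 ≈ -5937.5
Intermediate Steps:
V(R, X) = 1/(-5 + R) (V(R, X) = X*(1/(X*(-5 + R))) = 1/(-5 + R))
F(N, B) = -1/2 + B + N (F(N, B) = (N + B) + 1/(-5 + 3) = (B + N) + 1/(-2) = (B + N) - 1/2 = -1/2 + B + N)
(19*F(-5, 5))*v(t(5), 4) = (19*(-1/2 + 5 - 5))*5**4 = (19*(-1/2))*625 = -19/2*625 = -11875/2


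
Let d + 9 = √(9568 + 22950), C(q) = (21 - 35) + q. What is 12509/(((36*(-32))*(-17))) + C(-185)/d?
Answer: 1862711/3192192 - √32518/163 ≈ -0.52278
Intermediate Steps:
C(q) = -14 + q
d = -9 + √32518 (d = -9 + √(9568 + 22950) = -9 + √32518 ≈ 171.33)
12509/(((36*(-32))*(-17))) + C(-185)/d = 12509/(((36*(-32))*(-17))) + (-14 - 185)/(-9 + √32518) = 12509/((-1152*(-17))) - 199/(-9 + √32518) = 12509/19584 - 199/(-9 + √32518)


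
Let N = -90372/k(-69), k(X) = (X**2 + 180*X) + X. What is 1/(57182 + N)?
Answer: 644/36832739 ≈ 1.7484e-5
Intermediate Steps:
k(X) = X**2 + 181*X
N = 7531/644 (N = -90372*(-1/(69*(181 - 69))) = -90372/((-69*112)) = -90372/(-7728) = -90372*(-1/7728) = 7531/644 ≈ 11.694)
1/(57182 + N) = 1/(57182 + 7531/644) = 1/(36832739/644) = 644/36832739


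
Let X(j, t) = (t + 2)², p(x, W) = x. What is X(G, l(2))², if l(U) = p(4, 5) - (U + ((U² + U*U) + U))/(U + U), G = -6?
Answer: 81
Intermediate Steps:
l(U) = 4 - (2*U + 2*U²)/(2*U) (l(U) = 4 - (U + ((U² + U*U) + U))/(U + U) = 4 - (U + ((U² + U²) + U))/(2*U) = 4 - (U + (2*U² + U))*1/(2*U) = 4 - (U + (U + 2*U²))*1/(2*U) = 4 - (2*U + 2*U²)*1/(2*U) = 4 - (2*U + 2*U²)/(2*U))
X(j, t) = (2 + t)²
X(G, l(2))² = ((2 + (3 - 1*2))²)² = ((2 + (3 - 2))²)² = ((2 + 1)²)² = (3²)² = 9² = 81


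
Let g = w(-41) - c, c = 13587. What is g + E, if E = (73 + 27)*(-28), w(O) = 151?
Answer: -16236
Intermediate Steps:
E = -2800 (E = 100*(-28) = -2800)
g = -13436 (g = 151 - 1*13587 = 151 - 13587 = -13436)
g + E = -13436 - 2800 = -16236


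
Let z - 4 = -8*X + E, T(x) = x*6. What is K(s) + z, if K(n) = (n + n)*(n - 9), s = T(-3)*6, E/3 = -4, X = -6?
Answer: 25312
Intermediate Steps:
T(x) = 6*x
E = -12 (E = 3*(-4) = -12)
s = -108 (s = (6*(-3))*6 = -18*6 = -108)
K(n) = 2*n*(-9 + n) (K(n) = (2*n)*(-9 + n) = 2*n*(-9 + n))
z = 40 (z = 4 + (-8*(-6) - 12) = 4 + (48 - 12) = 4 + 36 = 40)
K(s) + z = 2*(-108)*(-9 - 108) + 40 = 2*(-108)*(-117) + 40 = 25272 + 40 = 25312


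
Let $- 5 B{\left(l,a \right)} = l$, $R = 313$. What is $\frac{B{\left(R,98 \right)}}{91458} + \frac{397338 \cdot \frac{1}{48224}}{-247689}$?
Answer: $- \frac{108898450033}{151725701453040} \approx -0.00071773$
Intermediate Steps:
$B{\left(l,a \right)} = - \frac{l}{5}$
$\frac{B{\left(R,98 \right)}}{91458} + \frac{397338 \cdot \frac{1}{48224}}{-247689} = \frac{\left(- \frac{1}{5}\right) 313}{91458} + \frac{397338 \cdot \frac{1}{48224}}{-247689} = \left(- \frac{313}{5}\right) \frac{1}{91458} + 397338 \cdot \frac{1}{48224} \left(- \frac{1}{247689}\right) = - \frac{313}{457290} + \frac{198669}{24112} \left(- \frac{1}{247689}\right) = - \frac{313}{457290} - \frac{66223}{1990759056} = - \frac{108898450033}{151725701453040}$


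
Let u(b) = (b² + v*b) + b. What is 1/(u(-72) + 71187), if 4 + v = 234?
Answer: 1/59739 ≈ 1.6739e-5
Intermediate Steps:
v = 230 (v = -4 + 234 = 230)
u(b) = b² + 231*b (u(b) = (b² + 230*b) + b = b² + 231*b)
1/(u(-72) + 71187) = 1/(-72*(231 - 72) + 71187) = 1/(-72*159 + 71187) = 1/(-11448 + 71187) = 1/59739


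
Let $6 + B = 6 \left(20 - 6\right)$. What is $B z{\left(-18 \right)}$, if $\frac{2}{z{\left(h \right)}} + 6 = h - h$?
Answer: $-26$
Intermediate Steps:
$z{\left(h \right)} = - \frac{1}{3}$ ($z{\left(h \right)} = \frac{2}{-6 + \left(h - h\right)} = \frac{2}{-6 + 0} = \frac{2}{-6} = 2 \left(- \frac{1}{6}\right) = - \frac{1}{3}$)
$B = 78$ ($B = -6 + 6 \left(20 - 6\right) = -6 + 6 \cdot 14 = -6 + 84 = 78$)
$B z{\left(-18 \right)} = 78 \left(- \frac{1}{3}\right) = -26$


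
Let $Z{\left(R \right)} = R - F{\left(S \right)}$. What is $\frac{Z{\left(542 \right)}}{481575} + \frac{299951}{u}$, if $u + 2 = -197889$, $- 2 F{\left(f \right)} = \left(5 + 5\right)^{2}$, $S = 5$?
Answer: $- \frac{144331751353}{95299358325} \approx -1.5145$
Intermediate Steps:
$F{\left(f \right)} = -50$ ($F{\left(f \right)} = - \frac{\left(5 + 5\right)^{2}}{2} = - \frac{10^{2}}{2} = \left(- \frac{1}{2}\right) 100 = -50$)
$u = -197891$ ($u = -2 - 197889 = -197891$)
$Z{\left(R \right)} = 50 + R$ ($Z{\left(R \right)} = R - -50 = R + 50 = 50 + R$)
$\frac{Z{\left(542 \right)}}{481575} + \frac{299951}{u} = \frac{50 + 542}{481575} + \frac{299951}{-197891} = 592 \cdot \frac{1}{481575} + 299951 \left(- \frac{1}{197891}\right) = \frac{592}{481575} - \frac{299951}{197891} = - \frac{144331751353}{95299358325}$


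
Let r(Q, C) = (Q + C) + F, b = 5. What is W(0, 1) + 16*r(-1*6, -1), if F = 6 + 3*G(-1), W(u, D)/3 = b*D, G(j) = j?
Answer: -49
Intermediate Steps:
W(u, D) = 15*D (W(u, D) = 3*(5*D) = 15*D)
F = 3 (F = 6 + 3*(-1) = 6 - 3 = 3)
r(Q, C) = 3 + C + Q (r(Q, C) = (Q + C) + 3 = (C + Q) + 3 = 3 + C + Q)
W(0, 1) + 16*r(-1*6, -1) = 15*1 + 16*(3 - 1 - 1*6) = 15 + 16*(3 - 1 - 6) = 15 + 16*(-4) = 15 - 64 = -49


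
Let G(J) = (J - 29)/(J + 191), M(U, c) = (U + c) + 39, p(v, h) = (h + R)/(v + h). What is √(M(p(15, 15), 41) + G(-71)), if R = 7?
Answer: √7990/10 ≈ 8.9387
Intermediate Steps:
p(v, h) = (7 + h)/(h + v) (p(v, h) = (h + 7)/(v + h) = (7 + h)/(h + v))
M(U, c) = 39 + U + c
G(J) = (-29 + J)/(191 + J)
√(M(p(15, 15), 41) + G(-71)) = √((39 + (7 + 15)/(15 + 15) + 41) + (-29 - 71)/(191 - 71)) = √((39 + 22/30 + 41) - 100/120) = √((39 + (1/30)*22 + 41) + (1/120)*(-100)) = √((39 + 11/15 + 41) - ⅚) = √(1211/15 - ⅚) = √(799/10) = √7990/10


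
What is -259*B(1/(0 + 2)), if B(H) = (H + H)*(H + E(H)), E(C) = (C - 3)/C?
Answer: 2331/2 ≈ 1165.5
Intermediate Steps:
E(C) = (-3 + C)/C
B(H) = 2*H*(H + (-3 + H)/H) (B(H) = (H + H)*(H + (-3 + H)/H) = (2*H)*(H + (-3 + H)/H) = 2*H*(H + (-3 + H)/H))
-259*B(1/(0 + 2)) = -259*(-6 + 2/(0 + 2) + 2*(1/(0 + 2))²) = -259*(-6 + 2/2 + 2*(1/2)²) = -259*(-6 + 2*(½) + 2*(½)²) = -259*(-6 + 1 + 2*(¼)) = -259*(-6 + 1 + ½) = -259*(-9/2) = 2331/2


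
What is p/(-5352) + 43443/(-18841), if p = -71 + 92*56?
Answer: -328238057/100837032 ≈ -3.2551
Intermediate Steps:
p = 5081 (p = -71 + 5152 = 5081)
p/(-5352) + 43443/(-18841) = 5081/(-5352) + 43443/(-18841) = 5081*(-1/5352) + 43443*(-1/18841) = -5081/5352 - 43443/18841 = -328238057/100837032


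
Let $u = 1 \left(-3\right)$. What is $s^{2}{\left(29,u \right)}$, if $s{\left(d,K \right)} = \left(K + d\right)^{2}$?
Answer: $456976$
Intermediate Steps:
$u = -3$
$s^{2}{\left(29,u \right)} = \left(\left(-3 + 29\right)^{2}\right)^{2} = \left(26^{2}\right)^{2} = 676^{2} = 456976$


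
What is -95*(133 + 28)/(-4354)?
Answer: 2185/622 ≈ 3.5129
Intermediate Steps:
-95*(133 + 28)/(-4354) = -95*161*(-1/4354) = -15295*(-1/4354) = 2185/622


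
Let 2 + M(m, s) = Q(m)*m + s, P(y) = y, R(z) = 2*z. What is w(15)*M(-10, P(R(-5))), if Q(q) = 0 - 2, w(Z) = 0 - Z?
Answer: -120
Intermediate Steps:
w(Z) = -Z
Q(q) = -2
M(m, s) = -2 + s - 2*m (M(m, s) = -2 + (-2*m + s) = -2 + (s - 2*m) = -2 + s - 2*m)
w(15)*M(-10, P(R(-5))) = (-1*15)*(-2 + 2*(-5) - 2*(-10)) = -15*(-2 - 10 + 20) = -15*8 = -120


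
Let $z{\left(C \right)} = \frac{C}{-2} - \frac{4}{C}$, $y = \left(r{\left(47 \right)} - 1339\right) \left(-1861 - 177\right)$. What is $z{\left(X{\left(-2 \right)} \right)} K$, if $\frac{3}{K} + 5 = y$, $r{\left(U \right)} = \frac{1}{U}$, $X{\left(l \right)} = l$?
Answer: $\frac{141}{42751727} \approx 3.2981 \cdot 10^{-6}$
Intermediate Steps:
$y = \frac{128255416}{47}$ ($y = \left(\frac{1}{47} - 1339\right) \left(-1861 - 177\right) = \left(\frac{1}{47} - 1339\right) \left(-2038\right) = \left(- \frac{62932}{47}\right) \left(-2038\right) = \frac{128255416}{47} \approx 2.7288 \cdot 10^{6}$)
$K = \frac{47}{42751727}$ ($K = \frac{3}{-5 + \frac{128255416}{47}} = \frac{3}{\frac{128255181}{47}} = 3 \cdot \frac{47}{128255181} = \frac{47}{42751727} \approx 1.0994 \cdot 10^{-6}$)
$z{\left(C \right)} = - \frac{4}{C} - \frac{C}{2}$ ($z{\left(C \right)} = C \left(- \frac{1}{2}\right) - \frac{4}{C} = - \frac{C}{2} - \frac{4}{C} = - \frac{4}{C} - \frac{C}{2}$)
$z{\left(X{\left(-2 \right)} \right)} K = \left(- \frac{4}{-2} - -1\right) \frac{47}{42751727} = \left(\left(-4\right) \left(- \frac{1}{2}\right) + 1\right) \frac{47}{42751727} = \left(2 + 1\right) \frac{47}{42751727} = 3 \cdot \frac{47}{42751727} = \frac{141}{42751727}$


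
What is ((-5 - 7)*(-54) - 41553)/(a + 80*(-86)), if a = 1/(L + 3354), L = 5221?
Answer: 12991125/2185037 ≈ 5.9455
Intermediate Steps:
a = 1/8575 (a = 1/(5221 + 3354) = 1/8575 ≈ 0.00011662)
((-5 - 7)*(-54) - 41553)/(a + 80*(-86)) = ((-5 - 7)*(-54) - 41553)/(1/8575 + 80*(-86)) = (-12*(-54) - 41553)/(1/8575 - 6880) = (648 - 41553)/(-58995999/8575) = -40905*(-8575/58995999) = 12991125/2185037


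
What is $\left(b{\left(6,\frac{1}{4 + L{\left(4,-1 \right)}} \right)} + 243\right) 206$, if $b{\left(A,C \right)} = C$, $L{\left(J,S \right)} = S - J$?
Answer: $49852$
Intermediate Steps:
$\left(b{\left(6,\frac{1}{4 + L{\left(4,-1 \right)}} \right)} + 243\right) 206 = \left(\frac{1}{4 - 5} + 243\right) 206 = \left(\frac{1}{-1} + 243\right) 206 = \left(-1 + 243\right) 206 = 242 \cdot 206 = 49852$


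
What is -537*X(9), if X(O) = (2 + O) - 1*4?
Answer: -3759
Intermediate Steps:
X(O) = -2 + O (X(O) = (2 + O) - 4 = -2 + O)
-537*X(9) = -537*(-2 + 9) = -537*7 = -3759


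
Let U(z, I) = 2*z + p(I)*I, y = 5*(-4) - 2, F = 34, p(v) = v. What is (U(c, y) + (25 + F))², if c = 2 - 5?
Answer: 288369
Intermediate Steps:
c = -3
y = -22 (y = -20 - 2 = -22)
U(z, I) = I² + 2*z (U(z, I) = 2*z + I*I = 2*z + I² = I² + 2*z)
(U(c, y) + (25 + F))² = (((-22)² + 2*(-3)) + (25 + 34))² = ((484 - 6) + 59)² = (478 + 59)² = 537² = 288369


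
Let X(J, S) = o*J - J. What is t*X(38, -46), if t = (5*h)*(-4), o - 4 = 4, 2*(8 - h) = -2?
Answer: -47880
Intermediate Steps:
h = 9 (h = 8 - ½*(-2) = 8 + 1 = 9)
o = 8 (o = 4 + 4 = 8)
X(J, S) = 7*J (X(J, S) = 8*J - J = 7*J)
t = -180 (t = (5*9)*(-4) = 45*(-4) = -180)
t*X(38, -46) = -1260*38 = -180*266 = -47880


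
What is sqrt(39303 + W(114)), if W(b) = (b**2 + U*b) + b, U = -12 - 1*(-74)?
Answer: 3*sqrt(6609) ≈ 243.89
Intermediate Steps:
U = 62 (U = -12 + 74 = 62)
W(b) = b**2 + 63*b (W(b) = (b**2 + 62*b) + b = b**2 + 63*b)
sqrt(39303 + W(114)) = sqrt(39303 + 114*(63 + 114)) = sqrt(39303 + 114*177) = sqrt(39303 + 20178) = sqrt(59481) = 3*sqrt(6609)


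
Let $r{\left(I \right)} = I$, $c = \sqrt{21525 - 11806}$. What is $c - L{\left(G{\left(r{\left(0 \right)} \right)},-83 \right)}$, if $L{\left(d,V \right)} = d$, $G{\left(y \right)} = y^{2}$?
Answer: $\sqrt{9719} \approx 98.585$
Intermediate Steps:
$c = \sqrt{9719} \approx 98.585$
$c - L{\left(G{\left(r{\left(0 \right)} \right)},-83 \right)} = \sqrt{9719} - 0^{2} = \sqrt{9719} - 0 = \sqrt{9719} + 0 = \sqrt{9719}$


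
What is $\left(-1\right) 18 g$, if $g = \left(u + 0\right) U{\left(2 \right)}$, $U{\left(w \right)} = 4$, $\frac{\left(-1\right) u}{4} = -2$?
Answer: $-576$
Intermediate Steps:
$u = 8$ ($u = \left(-4\right) \left(-2\right) = 8$)
$g = 32$ ($g = \left(8 + 0\right) 4 = 8 \cdot 4 = 32$)
$\left(-1\right) 18 g = \left(-1\right) 18 \cdot 32 = \left(-18\right) 32 = -576$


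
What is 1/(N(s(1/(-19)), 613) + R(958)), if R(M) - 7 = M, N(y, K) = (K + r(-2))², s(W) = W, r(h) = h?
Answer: 1/374286 ≈ 2.6718e-6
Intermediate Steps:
N(y, K) = (-2 + K)² (N(y, K) = (K - 2)² = (-2 + K)²)
R(M) = 7 + M
1/(N(s(1/(-19)), 613) + R(958)) = 1/((-2 + 613)² + (7 + 958)) = 1/(611² + 965) = 1/(373321 + 965) = 1/374286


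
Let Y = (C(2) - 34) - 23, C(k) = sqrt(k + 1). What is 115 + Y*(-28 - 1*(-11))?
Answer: 1084 - 17*sqrt(3) ≈ 1054.6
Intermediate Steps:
C(k) = sqrt(1 + k)
Y = -57 + sqrt(3) (Y = (sqrt(1 + 2) - 34) - 23 = (sqrt(3) - 34) - 23 = (-34 + sqrt(3)) - 23 = -57 + sqrt(3) ≈ -55.268)
115 + Y*(-28 - 1*(-11)) = 115 + (-57 + sqrt(3))*(-28 - 1*(-11)) = 115 + (-57 + sqrt(3))*(-28 + 11) = 115 + (-57 + sqrt(3))*(-17) = 115 + (969 - 17*sqrt(3)) = 1084 - 17*sqrt(3)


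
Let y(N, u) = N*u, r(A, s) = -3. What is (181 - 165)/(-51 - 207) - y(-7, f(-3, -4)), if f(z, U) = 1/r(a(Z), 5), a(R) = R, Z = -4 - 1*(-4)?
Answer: -103/43 ≈ -2.3953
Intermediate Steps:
Z = 0 (Z = -4 + 4 = 0)
f(z, U) = -1/3 (f(z, U) = 1/(-3) = -1/3)
(181 - 165)/(-51 - 207) - y(-7, f(-3, -4)) = (181 - 165)/(-51 - 207) - (-7)*(-1)/3 = 16/(-258) - 1*7/3 = 16*(-1/258) - 7/3 = -8/129 - 7/3 = -103/43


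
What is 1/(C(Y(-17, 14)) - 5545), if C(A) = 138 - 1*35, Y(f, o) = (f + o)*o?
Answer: -1/5442 ≈ -0.00018376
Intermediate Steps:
Y(f, o) = o*(f + o)
C(A) = 103 (C(A) = 138 - 35 = 103)
1/(C(Y(-17, 14)) - 5545) = 1/(103 - 5545) = 1/(-5442) = -1/5442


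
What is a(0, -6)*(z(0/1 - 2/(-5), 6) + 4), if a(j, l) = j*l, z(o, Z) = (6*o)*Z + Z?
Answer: 0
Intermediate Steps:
z(o, Z) = Z + 6*Z*o (z(o, Z) = 6*Z*o + Z = Z + 6*Z*o)
a(0, -6)*(z(0/1 - 2/(-5), 6) + 4) = (0*(-6))*(6*(1 + 6*(0/1 - 2/(-5))) + 4) = 0*(6*(1 + 6*(0*1 - 2*(-⅕))) + 4) = 0*(6*(1 + 6*(0 + ⅖)) + 4) = 0*(6*(1 + 6*(⅖)) + 4) = 0*(6*(1 + 12/5) + 4) = 0*(6*(17/5) + 4) = 0*(102/5 + 4) = 0*(122/5) = 0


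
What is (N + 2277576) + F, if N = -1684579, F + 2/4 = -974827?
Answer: -763661/2 ≈ -3.8183e+5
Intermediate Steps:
F = -1949655/2 (F = -½ - 974827 = -1949655/2 ≈ -9.7483e+5)
(N + 2277576) + F = (-1684579 + 2277576) - 1949655/2 = 592997 - 1949655/2 = -763661/2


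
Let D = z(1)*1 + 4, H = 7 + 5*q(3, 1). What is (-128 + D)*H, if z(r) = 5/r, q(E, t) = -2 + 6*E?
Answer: -10353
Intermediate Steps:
H = 87 (H = 7 + 5*(-2 + 6*3) = 7 + 5*(-2 + 18) = 7 + 5*16 = 7 + 80 = 87)
D = 9 (D = (5/1)*1 + 4 = (5*1)*1 + 4 = 5*1 + 4 = 5 + 4 = 9)
(-128 + D)*H = (-128 + 9)*87 = -119*87 = -10353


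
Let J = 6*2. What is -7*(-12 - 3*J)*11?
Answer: 3696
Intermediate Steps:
J = 12
-7*(-12 - 3*J)*11 = -7*(-12 - 3*12)*11 = -7*(-12 - 36)*11 = -7*(-48)*11 = 336*11 = 3696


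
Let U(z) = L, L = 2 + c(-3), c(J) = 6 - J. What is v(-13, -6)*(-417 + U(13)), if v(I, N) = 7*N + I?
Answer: 22330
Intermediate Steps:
v(I, N) = I + 7*N
L = 11 (L = 2 + (6 - 1*(-3)) = 2 + (6 + 3) = 2 + 9 = 11)
U(z) = 11
v(-13, -6)*(-417 + U(13)) = (-13 + 7*(-6))*(-417 + 11) = (-13 - 42)*(-406) = -55*(-406) = 22330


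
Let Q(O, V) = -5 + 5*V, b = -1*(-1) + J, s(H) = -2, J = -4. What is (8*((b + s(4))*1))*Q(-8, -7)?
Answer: 1600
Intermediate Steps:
b = -3 (b = -1*(-1) - 4 = 1 - 4 = -3)
(8*((b + s(4))*1))*Q(-8, -7) = (8*((-3 - 2)*1))*(-5 + 5*(-7)) = (8*(-5*1))*(-5 - 35) = (8*(-5))*(-40) = -40*(-40) = 1600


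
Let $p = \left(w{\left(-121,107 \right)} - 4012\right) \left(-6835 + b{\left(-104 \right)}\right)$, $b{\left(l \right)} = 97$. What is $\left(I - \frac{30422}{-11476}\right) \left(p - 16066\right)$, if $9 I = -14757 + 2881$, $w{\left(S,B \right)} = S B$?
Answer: $- \frac{3885058519573582}{25821} \approx -1.5046 \cdot 10^{11}$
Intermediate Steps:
$w{\left(S,B \right)} = B S$
$p = 114269742$ ($p = \left(107 \left(-121\right) - 4012\right) \left(-6835 + 97\right) = \left(-12947 - 4012\right) \left(-6738\right) = \left(-16959\right) \left(-6738\right) = 114269742$)
$I = - \frac{11876}{9}$ ($I = \frac{-14757 + 2881}{9} = \frac{1}{9} \left(-11876\right) = - \frac{11876}{9} \approx -1319.6$)
$\left(I - \frac{30422}{-11476}\right) \left(p - 16066\right) = \left(- \frac{11876}{9} - \frac{30422}{-11476}\right) \left(114269742 - 16066\right) = \left(- \frac{11876}{9} - - \frac{15211}{5738}\right) 114253676 = \left(- \frac{11876}{9} + \frac{15211}{5738}\right) 114253676 = \left(- \frac{68007589}{51642}\right) 114253676 = - \frac{3885058519573582}{25821}$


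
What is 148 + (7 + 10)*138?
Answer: 2494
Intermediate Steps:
148 + (7 + 10)*138 = 148 + 17*138 = 148 + 2346 = 2494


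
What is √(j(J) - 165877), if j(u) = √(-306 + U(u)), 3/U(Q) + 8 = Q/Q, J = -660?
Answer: √(-8127973 + 7*I*√15015)/7 ≈ 0.02149 + 407.28*I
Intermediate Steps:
U(Q) = -3/7 (U(Q) = 3/(-8 + Q/Q) = 3/(-8 + 1) = 3/(-7) = 3*(-⅐) = -3/7)
j(u) = I*√15015/7 (j(u) = √(-306 - 3/7) = √(-2145/7) = I*√15015/7)
√(j(J) - 165877) = √(I*√15015/7 - 165877) = √(-165877 + I*√15015/7)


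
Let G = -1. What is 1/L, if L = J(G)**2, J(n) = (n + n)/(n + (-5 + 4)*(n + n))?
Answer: 1/4 ≈ 0.25000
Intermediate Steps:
J(n) = -2 (J(n) = (2*n)/(n - 2*n) = (2*n)/((-n)) = (2*n)*(-1/n) = -2)
L = 4 (L = (-2)**2 = 4)
1/L = 1/4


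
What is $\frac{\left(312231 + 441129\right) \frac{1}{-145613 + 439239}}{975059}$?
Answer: $\frac{376680}{143151336967} \approx 2.6313 \cdot 10^{-6}$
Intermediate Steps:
$\frac{\left(312231 + 441129\right) \frac{1}{-145613 + 439239}}{975059} = \frac{753360}{293626} \cdot \frac{1}{975059} = 753360 \cdot \frac{1}{293626} \cdot \frac{1}{975059} = \frac{376680}{146813} \cdot \frac{1}{975059} = \frac{376680}{143151336967}$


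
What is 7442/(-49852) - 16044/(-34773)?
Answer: 90174137/288917266 ≈ 0.31211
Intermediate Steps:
7442/(-49852) - 16044/(-34773) = 7442*(-1/49852) - 16044*(-1/34773) = -3721/24926 + 5348/11591 = 90174137/288917266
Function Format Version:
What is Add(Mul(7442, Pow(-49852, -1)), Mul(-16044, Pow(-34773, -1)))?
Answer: Rational(90174137, 288917266) ≈ 0.31211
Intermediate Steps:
Add(Mul(7442, Pow(-49852, -1)), Mul(-16044, Pow(-34773, -1))) = Add(Mul(7442, Rational(-1, 49852)), Mul(-16044, Rational(-1, 34773))) = Add(Rational(-3721, 24926), Rational(5348, 11591)) = Rational(90174137, 288917266)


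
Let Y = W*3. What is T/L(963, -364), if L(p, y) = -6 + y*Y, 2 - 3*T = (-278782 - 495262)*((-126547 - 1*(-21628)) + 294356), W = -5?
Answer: 24438762205/2727 ≈ 8.9618e+6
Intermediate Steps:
Y = -15 (Y = -5*3 = -15)
T = 48877524410 (T = ⅔ - (-278782 - 495262)*((-126547 - 1*(-21628)) + 294356)/3 = ⅔ - (-774044)*((-126547 + 21628) + 294356)/3 = ⅔ - (-774044)*(-104919 + 294356)/3 = ⅔ - (-774044)*189437/3 = ⅔ - ⅓*(-146632573228) = ⅔ + 146632573228/3 = 48877524410)
L(p, y) = -6 - 15*y (L(p, y) = -6 + y*(-15) = -6 - 15*y)
T/L(963, -364) = 48877524410/(-6 - 15*(-364)) = 48877524410/(-6 + 5460) = 48877524410/5454 = 48877524410*(1/5454) = 24438762205/2727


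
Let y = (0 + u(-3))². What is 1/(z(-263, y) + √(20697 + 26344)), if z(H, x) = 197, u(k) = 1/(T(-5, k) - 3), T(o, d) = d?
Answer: -197/8232 + √47041/8232 ≈ 0.0024161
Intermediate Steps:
u(k) = 1/(-3 + k) (u(k) = 1/(k - 3) = 1/(-3 + k))
y = 1/36 (y = (0 + 1/(-3 - 3))² = (0 + 1/(-6))² = (0 - ⅙)² = (-⅙)² = 1/36 ≈ 0.027778)
1/(z(-263, y) + √(20697 + 26344)) = 1/(197 + √(20697 + 26344)) = 1/(197 + √47041)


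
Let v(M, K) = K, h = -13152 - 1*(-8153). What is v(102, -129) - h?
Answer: 4870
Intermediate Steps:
h = -4999 (h = -13152 + 8153 = -4999)
v(102, -129) - h = -129 - 1*(-4999) = -129 + 4999 = 4870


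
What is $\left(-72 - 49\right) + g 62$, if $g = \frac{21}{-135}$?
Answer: $- \frac{5879}{45} \approx -130.64$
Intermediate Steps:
$g = - \frac{7}{45}$ ($g = 21 \left(- \frac{1}{135}\right) = - \frac{7}{45} \approx -0.15556$)
$\left(-72 - 49\right) + g 62 = \left(-72 - 49\right) - \frac{434}{45} = -121 - \frac{434}{45} = - \frac{5879}{45}$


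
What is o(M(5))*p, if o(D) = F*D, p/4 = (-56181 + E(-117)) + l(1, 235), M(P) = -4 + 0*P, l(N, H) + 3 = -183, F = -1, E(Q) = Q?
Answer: -903744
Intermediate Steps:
l(N, H) = -186 (l(N, H) = -3 - 183 = -186)
M(P) = -4 (M(P) = -4 + 0 = -4)
p = -225936 (p = 4*((-56181 - 117) - 186) = 4*(-56298 - 186) = 4*(-56484) = -225936)
o(D) = -D
o(M(5))*p = -1*(-4)*(-225936) = 4*(-225936) = -903744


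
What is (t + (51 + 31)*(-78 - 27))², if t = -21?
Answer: 74494161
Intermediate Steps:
(t + (51 + 31)*(-78 - 27))² = (-21 + (51 + 31)*(-78 - 27))² = (-21 + 82*(-105))² = (-21 - 8610)² = (-8631)² = 74494161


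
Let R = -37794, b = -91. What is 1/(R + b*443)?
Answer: -1/78107 ≈ -1.2803e-5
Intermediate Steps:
1/(R + b*443) = 1/(-37794 - 91*443) = 1/(-37794 - 40313) = 1/(-78107) = -1/78107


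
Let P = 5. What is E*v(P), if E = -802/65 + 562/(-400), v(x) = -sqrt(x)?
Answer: 35733*sqrt(5)/2600 ≈ 30.731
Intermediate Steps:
E = -35733/2600 (E = -802*1/65 + 562*(-1/400) = -802/65 - 281/200 = -35733/2600 ≈ -13.743)
E*v(P) = -(-35733)*sqrt(5)/2600 = 35733*sqrt(5)/2600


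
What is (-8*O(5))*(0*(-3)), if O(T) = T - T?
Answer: 0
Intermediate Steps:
O(T) = 0
(-8*O(5))*(0*(-3)) = (-8*0)*(0*(-3)) = 0*0 = 0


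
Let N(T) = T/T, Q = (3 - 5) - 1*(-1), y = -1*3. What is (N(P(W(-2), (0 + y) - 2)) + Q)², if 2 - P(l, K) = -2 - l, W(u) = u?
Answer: 0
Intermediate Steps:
y = -3
Q = -1 (Q = -2 + 1 = -1)
P(l, K) = 4 + l (P(l, K) = 2 - (-2 - l) = 2 + (2 + l) = 4 + l)
N(T) = 1
(N(P(W(-2), (0 + y) - 2)) + Q)² = (1 - 1)² = 0² = 0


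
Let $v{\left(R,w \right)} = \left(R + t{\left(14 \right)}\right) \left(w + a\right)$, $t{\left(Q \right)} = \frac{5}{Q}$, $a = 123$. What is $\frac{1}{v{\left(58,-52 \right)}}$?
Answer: $\frac{14}{58007} \approx 0.00024135$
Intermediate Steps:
$v{\left(R,w \right)} = \left(123 + w\right) \left(\frac{5}{14} + R\right)$ ($v{\left(R,w \right)} = \left(R + \frac{5}{14}\right) \left(w + 123\right) = \left(R + 5 \cdot \frac{1}{14}\right) \left(123 + w\right) = \left(R + \frac{5}{14}\right) \left(123 + w\right) = \left(\frac{5}{14} + R\right) \left(123 + w\right) = \left(123 + w\right) \left(\frac{5}{14} + R\right)$)
$\frac{1}{v{\left(58,-52 \right)}} = \frac{1}{\frac{615}{14} + 123 \cdot 58 + \frac{5}{14} \left(-52\right) + 58 \left(-52\right)} = \frac{1}{\frac{615}{14} + 7134 - \frac{130}{7} - 3016} = \frac{1}{\frac{58007}{14}} = \frac{14}{58007}$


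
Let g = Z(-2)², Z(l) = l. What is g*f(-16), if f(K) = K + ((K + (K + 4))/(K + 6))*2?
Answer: -208/5 ≈ -41.600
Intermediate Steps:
g = 4 (g = (-2)² = 4)
f(K) = K + 2*(4 + 2*K)/(6 + K) (f(K) = K + ((K + (4 + K))/(6 + K))*2 = K + ((4 + 2*K)/(6 + K))*2 = K + 2*(4 + 2*K)/(6 + K))
g*f(-16) = 4*((8 + (-16)² + 10*(-16))/(6 - 16)) = 4*((8 + 256 - 160)/(-10)) = 4*(-⅒*104) = 4*(-52/5) = -208/5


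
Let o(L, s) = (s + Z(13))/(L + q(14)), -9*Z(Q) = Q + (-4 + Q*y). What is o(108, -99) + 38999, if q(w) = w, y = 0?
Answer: 2378889/61 ≈ 38998.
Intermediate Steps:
Z(Q) = 4/9 - Q/9 (Z(Q) = -(Q + (-4 + Q*0))/9 = -(Q + (-4 + 0))/9 = -(Q - 4)/9 = -(-4 + Q)/9 = 4/9 - Q/9)
o(L, s) = (-1 + s)/(14 + L) (o(L, s) = (s + (4/9 - 1/9*13))/(L + 14) = (s + (4/9 - 13/9))/(14 + L) = (s - 1)/(14 + L) = (-1 + s)/(14 + L))
o(108, -99) + 38999 = (-1 - 99)/(14 + 108) + 38999 = -100/122 + 38999 = (1/122)*(-100) + 38999 = -50/61 + 38999 = 2378889/61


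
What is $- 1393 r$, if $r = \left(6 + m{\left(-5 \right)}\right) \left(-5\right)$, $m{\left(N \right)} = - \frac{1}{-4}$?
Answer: $\frac{174125}{4} \approx 43531.0$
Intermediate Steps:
$m{\left(N \right)} = \frac{1}{4}$ ($m{\left(N \right)} = \left(-1\right) \left(- \frac{1}{4}\right) = \frac{1}{4}$)
$r = - \frac{125}{4}$ ($r = \left(6 + \frac{1}{4}\right) \left(-5\right) = \frac{25}{4} \left(-5\right) = - \frac{125}{4} \approx -31.25$)
$- 1393 r = \left(-1393\right) \left(- \frac{125}{4}\right) = \frac{174125}{4}$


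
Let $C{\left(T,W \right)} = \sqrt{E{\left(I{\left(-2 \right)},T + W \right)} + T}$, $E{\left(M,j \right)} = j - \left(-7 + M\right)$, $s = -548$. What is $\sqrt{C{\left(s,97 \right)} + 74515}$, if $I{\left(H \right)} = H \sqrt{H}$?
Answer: $\sqrt{74515 + \sqrt{2} \sqrt{-496 + i \sqrt{2}}} \approx 272.97 + 0.058 i$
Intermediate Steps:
$I{\left(H \right)} = H^{\frac{3}{2}}$
$E{\left(M,j \right)} = 7 + j - M$
$C{\left(T,W \right)} = \sqrt{7 + W + 2 T + 2 i \sqrt{2}}$ ($C{\left(T,W \right)} = \sqrt{\left(7 + \left(T + W\right) - \left(-2\right)^{\frac{3}{2}}\right) + T} = \sqrt{\left(7 + \left(T + W\right) - - 2 i \sqrt{2}\right) + T} = \sqrt{\left(7 + \left(T + W\right) + 2 i \sqrt{2}\right) + T} = \sqrt{\left(7 + T + W + 2 i \sqrt{2}\right) + T} = \sqrt{7 + W + 2 T + 2 i \sqrt{2}}$)
$\sqrt{C{\left(s,97 \right)} + 74515} = \sqrt{\sqrt{7 + 97 + 2 \left(-548\right) + 2 i \sqrt{2}} + 74515} = \sqrt{\sqrt{7 + 97 - 1096 + 2 i \sqrt{2}} + 74515} = \sqrt{\sqrt{-992 + 2 i \sqrt{2}} + 74515} = \sqrt{74515 + \sqrt{-992 + 2 i \sqrt{2}}}$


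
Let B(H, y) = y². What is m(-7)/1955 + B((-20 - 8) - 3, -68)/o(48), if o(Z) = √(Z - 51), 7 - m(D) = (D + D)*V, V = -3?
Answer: -7/391 - 4624*I*√3/3 ≈ -0.017903 - 2669.7*I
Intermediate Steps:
m(D) = 7 + 6*D (m(D) = 7 - (D + D)*(-3) = 7 - 2*D*(-3) = 7 - (-6)*D = 7 + 6*D)
o(Z) = √(-51 + Z)
m(-7)/1955 + B((-20 - 8) - 3, -68)/o(48) = (7 + 6*(-7))/1955 + (-68)²/(√(-51 + 48)) = (7 - 42)*(1/1955) + 4624/(√(-3)) = -35*1/1955 + 4624/((I*√3)) = -7/391 + 4624*(-I*√3/3) = -7/391 - 4624*I*√3/3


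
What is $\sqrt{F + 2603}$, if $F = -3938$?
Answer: $i \sqrt{1335} \approx 36.538 i$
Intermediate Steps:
$\sqrt{F + 2603} = \sqrt{-3938 + 2603} = \sqrt{-1335} = i \sqrt{1335}$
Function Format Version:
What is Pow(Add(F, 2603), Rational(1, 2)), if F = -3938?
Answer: Mul(I, Pow(1335, Rational(1, 2))) ≈ Mul(36.538, I)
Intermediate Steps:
Pow(Add(F, 2603), Rational(1, 2)) = Pow(Add(-3938, 2603), Rational(1, 2)) = Pow(-1335, Rational(1, 2)) = Mul(I, Pow(1335, Rational(1, 2)))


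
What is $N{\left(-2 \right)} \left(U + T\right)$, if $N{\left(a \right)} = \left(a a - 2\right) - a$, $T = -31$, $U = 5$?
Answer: $-104$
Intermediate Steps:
$N{\left(a \right)} = -2 + a^{2} - a$ ($N{\left(a \right)} = \left(a^{2} - 2\right) - a = \left(-2 + a^{2}\right) - a = -2 + a^{2} - a$)
$N{\left(-2 \right)} \left(U + T\right) = \left(-2 + \left(-2\right)^{2} - -2\right) \left(5 - 31\right) = \left(-2 + 4 + 2\right) \left(-26\right) = 4 \left(-26\right) = -104$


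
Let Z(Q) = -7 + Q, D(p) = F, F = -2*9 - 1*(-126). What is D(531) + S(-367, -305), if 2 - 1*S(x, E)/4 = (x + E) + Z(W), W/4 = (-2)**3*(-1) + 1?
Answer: 2688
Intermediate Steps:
F = 108 (F = -18 + 126 = 108)
D(p) = 108
W = 36 (W = 4*((-2)**3*(-1) + 1) = 4*(-8*(-1) + 1) = 4*(8 + 1) = 4*9 = 36)
S(x, E) = -108 - 4*E - 4*x (S(x, E) = 8 - 4*((x + E) + (-7 + 36)) = 8 - 4*((E + x) + 29) = 8 - 4*(29 + E + x) = 8 + (-116 - 4*E - 4*x) = -108 - 4*E - 4*x)
D(531) + S(-367, -305) = 108 + (-108 - 4*(-305) - 4*(-367)) = 108 + (-108 + 1220 + 1468) = 108 + 2580 = 2688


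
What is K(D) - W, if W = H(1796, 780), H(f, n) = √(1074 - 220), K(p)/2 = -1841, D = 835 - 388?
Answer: -3682 - √854 ≈ -3711.2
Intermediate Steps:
D = 447
K(p) = -3682 (K(p) = 2*(-1841) = -3682)
H(f, n) = √854
W = √854 ≈ 29.223
K(D) - W = -3682 - √854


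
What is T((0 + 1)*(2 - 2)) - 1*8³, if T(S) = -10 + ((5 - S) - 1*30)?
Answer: -547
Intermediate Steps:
T(S) = -35 - S (T(S) = -10 + ((5 - S) - 30) = -10 + (-25 - S) = -35 - S)
T((0 + 1)*(2 - 2)) - 1*8³ = (-35 - (0 + 1)*(2 - 2)) - 1*8³ = (-35 - 0) - 1*512 = (-35 - 1*0) - 512 = (-35 + 0) - 512 = -35 - 512 = -547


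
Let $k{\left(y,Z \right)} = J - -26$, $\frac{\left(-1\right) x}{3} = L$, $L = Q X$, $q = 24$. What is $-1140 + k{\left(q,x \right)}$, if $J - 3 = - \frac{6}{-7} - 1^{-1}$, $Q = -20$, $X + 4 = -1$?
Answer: $- \frac{7778}{7} \approx -1111.1$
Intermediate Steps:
$X = -5$ ($X = -4 - 1 = -5$)
$L = 100$ ($L = \left(-20\right) \left(-5\right) = 100$)
$x = -300$ ($x = \left(-3\right) 100 = -300$)
$J = \frac{20}{7}$ ($J = 3 - \left(1 - \frac{6}{7}\right) = 3 - \frac{1}{7} = \frac{20}{7} \approx 2.8571$)
$k{\left(y,Z \right)} = \frac{202}{7}$ ($k{\left(y,Z \right)} = \frac{20}{7} - -26 = \frac{20}{7} + 26 = \frac{202}{7}$)
$-1140 + k{\left(q,x \right)} = -1140 + \frac{202}{7} = - \frac{7778}{7}$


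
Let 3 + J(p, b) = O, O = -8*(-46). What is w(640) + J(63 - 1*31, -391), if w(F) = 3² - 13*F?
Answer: -7946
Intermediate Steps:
O = 368
w(F) = 9 - 13*F
J(p, b) = 365 (J(p, b) = -3 + 368 = 365)
w(640) + J(63 - 1*31, -391) = (9 - 13*640) + 365 = (9 - 8320) + 365 = -8311 + 365 = -7946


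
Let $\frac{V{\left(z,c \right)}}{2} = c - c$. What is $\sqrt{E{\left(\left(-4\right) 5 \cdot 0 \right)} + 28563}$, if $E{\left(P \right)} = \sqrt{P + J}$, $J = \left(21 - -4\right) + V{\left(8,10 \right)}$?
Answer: $2 \sqrt{7142} \approx 169.02$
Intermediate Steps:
$V{\left(z,c \right)} = 0$ ($V{\left(z,c \right)} = 2 \left(c - c\right) = 2 \cdot 0 = 0$)
$J = 25$ ($J = \left(21 - -4\right) + 0 = \left(21 + 4\right) + 0 = 25 + 0 = 25$)
$E{\left(P \right)} = \sqrt{25 + P}$ ($E{\left(P \right)} = \sqrt{P + 25} = \sqrt{25 + P}$)
$\sqrt{E{\left(\left(-4\right) 5 \cdot 0 \right)} + 28563} = \sqrt{\sqrt{25 + \left(-4\right) 5 \cdot 0} + 28563} = \sqrt{\sqrt{25 - 0} + 28563} = \sqrt{\sqrt{25 + 0} + 28563} = \sqrt{\sqrt{25} + 28563} = \sqrt{5 + 28563} = \sqrt{28568} = 2 \sqrt{7142}$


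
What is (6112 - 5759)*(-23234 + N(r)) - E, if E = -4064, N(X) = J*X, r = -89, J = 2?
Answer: -8260372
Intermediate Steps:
N(X) = 2*X
(6112 - 5759)*(-23234 + N(r)) - E = (6112 - 5759)*(-23234 + 2*(-89)) - 1*(-4064) = 353*(-23234 - 178) + 4064 = 353*(-23412) + 4064 = -8264436 + 4064 = -8260372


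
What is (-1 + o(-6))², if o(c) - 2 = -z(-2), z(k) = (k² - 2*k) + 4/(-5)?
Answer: 961/25 ≈ 38.440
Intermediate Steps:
z(k) = -⅘ + k² - 2*k (z(k) = (k² - 2*k) + 4*(-⅕) = (k² - 2*k) - ⅘ = -⅘ + k² - 2*k)
o(c) = -26/5 (o(c) = 2 - (-⅘ + (-2)² - 2*(-2)) = 2 - (-⅘ + 4 + 4) = 2 - 1*36/5 = 2 - 36/5 = -26/5)
(-1 + o(-6))² = (-1 - 26/5)² = (-31/5)² = 961/25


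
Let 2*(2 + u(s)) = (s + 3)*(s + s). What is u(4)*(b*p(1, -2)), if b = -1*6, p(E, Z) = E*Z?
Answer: 312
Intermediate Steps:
u(s) = -2 + s*(3 + s) (u(s) = -2 + ((s + 3)*(s + s))/2 = -2 + ((3 + s)*(2*s))/2 = -2 + (2*s*(3 + s))/2 = -2 + s*(3 + s))
b = -6
u(4)*(b*p(1, -2)) = (-2 + 4² + 3*4)*(-6*(-2)) = (-2 + 16 + 12)*(-6*(-2)) = 26*12 = 312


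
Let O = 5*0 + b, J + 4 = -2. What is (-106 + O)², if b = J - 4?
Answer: 13456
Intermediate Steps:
J = -6 (J = -4 - 2 = -6)
b = -10 (b = -6 - 4 = -10)
O = -10 (O = 5*0 - 10 = 0 - 10 = -10)
(-106 + O)² = (-106 - 10)² = (-116)² = 13456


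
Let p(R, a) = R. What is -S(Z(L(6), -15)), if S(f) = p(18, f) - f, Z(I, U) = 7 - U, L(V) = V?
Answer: 4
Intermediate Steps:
S(f) = 18 - f
-S(Z(L(6), -15)) = -(18 - (7 - 1*(-15))) = -(18 - (7 + 15)) = -(18 - 1*22) = -(18 - 22) = -1*(-4) = 4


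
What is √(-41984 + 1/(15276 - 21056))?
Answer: I*√1213337605/170 ≈ 204.9*I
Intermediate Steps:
√(-41984 + 1/(15276 - 21056)) = √(-41984 + 1/(-5780)) = √(-41984 - 1/5780) = √(-242667521/5780) = I*√1213337605/170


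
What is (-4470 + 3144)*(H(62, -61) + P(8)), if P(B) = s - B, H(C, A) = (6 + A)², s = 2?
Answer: -4003194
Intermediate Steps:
P(B) = 2 - B
(-4470 + 3144)*(H(62, -61) + P(8)) = (-4470 + 3144)*((6 - 61)² + (2 - 1*8)) = -1326*((-55)² + (2 - 8)) = -1326*(3025 - 6) = -1326*3019 = -4003194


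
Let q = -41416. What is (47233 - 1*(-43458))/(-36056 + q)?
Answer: -90691/77472 ≈ -1.1706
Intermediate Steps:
(47233 - 1*(-43458))/(-36056 + q) = (47233 - 1*(-43458))/(-36056 - 41416) = (47233 + 43458)/(-77472) = 90691*(-1/77472) = -90691/77472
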